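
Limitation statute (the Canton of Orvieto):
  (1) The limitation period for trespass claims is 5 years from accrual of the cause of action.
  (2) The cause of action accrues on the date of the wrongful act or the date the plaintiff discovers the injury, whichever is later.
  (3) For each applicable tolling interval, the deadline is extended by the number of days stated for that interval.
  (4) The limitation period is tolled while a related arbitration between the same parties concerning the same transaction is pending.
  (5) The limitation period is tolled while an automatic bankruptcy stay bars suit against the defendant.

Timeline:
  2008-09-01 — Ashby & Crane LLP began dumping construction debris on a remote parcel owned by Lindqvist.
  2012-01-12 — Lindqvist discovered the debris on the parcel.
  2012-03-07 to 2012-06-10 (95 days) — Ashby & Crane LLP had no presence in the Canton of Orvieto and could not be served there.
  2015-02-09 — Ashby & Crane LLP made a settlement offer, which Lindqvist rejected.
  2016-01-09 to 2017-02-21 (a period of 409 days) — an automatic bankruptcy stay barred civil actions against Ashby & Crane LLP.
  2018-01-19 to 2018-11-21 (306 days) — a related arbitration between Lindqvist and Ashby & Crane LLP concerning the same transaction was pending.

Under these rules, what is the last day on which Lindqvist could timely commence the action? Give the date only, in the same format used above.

Taking the later of the act (2008-09-01) and discovery (2012-01-12), the claim accrued on 2012-01-12.
The untolled deadline — 5 years after 2012-01-12 — is 2017-01-12.
The period was tolled for 409 days by the automatic bankruptcy stay (2016-01-09 to 2017-02-21), pushing the deadline to 2018-02-25.
Because the pending related arbitration ran from 2018-01-19 to 2018-11-21, the deadline is extended by 306 days to 2018-12-28.
Although the defendant's absence ran from 2012-03-07 to 2012-06-10, the stated rules do not make that a tolling event, so it is disregarded.
The other events in the timeline have no effect on the limitation period under the stated rules.

2018-12-28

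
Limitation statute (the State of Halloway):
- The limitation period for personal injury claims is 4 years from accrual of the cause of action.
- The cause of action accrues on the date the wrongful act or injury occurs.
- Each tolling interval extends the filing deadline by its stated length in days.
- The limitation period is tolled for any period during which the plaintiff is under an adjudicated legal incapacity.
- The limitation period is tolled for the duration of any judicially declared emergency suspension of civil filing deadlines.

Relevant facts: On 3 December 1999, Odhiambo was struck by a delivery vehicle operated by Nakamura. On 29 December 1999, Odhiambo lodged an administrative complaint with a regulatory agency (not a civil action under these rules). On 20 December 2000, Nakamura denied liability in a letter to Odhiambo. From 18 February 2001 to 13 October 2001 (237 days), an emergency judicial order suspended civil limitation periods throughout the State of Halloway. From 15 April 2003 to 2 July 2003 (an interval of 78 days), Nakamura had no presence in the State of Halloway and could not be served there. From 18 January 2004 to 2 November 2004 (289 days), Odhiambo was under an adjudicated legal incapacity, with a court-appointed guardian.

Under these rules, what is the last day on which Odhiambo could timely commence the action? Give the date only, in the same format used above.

12 May 2005

The cause of action accrued on 3 December 1999, the date of the act.
4 years from 3 December 1999 is 3 December 2003.
The period was tolled for 237 days by the emergency suspension of filing deadlines (18 February 2001 to 13 October 2001), pushing the deadline to 27 July 2004.
Because the plaintiff's legal incapacity ran from 18 January 2004 to 2 November 2004, the deadline is extended by 289 days to 12 May 2005.
The defendant's absence from the jurisdiction from 15 April 2003 to 2 July 2003 does not toll the period, because no stated rule makes the defendant's absence a tolling event.
None of the other events listed affects the running of the period under the stated rules.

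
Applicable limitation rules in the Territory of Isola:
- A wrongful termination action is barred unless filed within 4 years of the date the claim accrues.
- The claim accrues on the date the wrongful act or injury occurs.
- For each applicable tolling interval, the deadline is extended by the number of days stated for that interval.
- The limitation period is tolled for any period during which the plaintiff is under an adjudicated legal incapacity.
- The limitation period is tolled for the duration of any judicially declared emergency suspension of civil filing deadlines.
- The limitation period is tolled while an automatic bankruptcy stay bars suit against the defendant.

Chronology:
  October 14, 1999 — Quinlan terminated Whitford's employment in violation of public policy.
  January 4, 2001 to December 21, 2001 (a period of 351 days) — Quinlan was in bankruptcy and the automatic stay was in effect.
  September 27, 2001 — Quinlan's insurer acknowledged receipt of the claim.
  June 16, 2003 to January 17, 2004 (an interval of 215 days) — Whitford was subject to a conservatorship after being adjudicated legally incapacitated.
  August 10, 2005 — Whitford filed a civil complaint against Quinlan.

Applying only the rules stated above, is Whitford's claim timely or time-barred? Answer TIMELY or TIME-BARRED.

TIME-BARRED

The limitation period began to run on October 14, 1999.
4 years from October 14, 1999 is October 14, 2003.
Because the automatic bankruptcy stay ran from January 4, 2001 to December 21, 2001, the deadline is extended by 351 days to September 29, 2004.
Because the plaintiff's legal incapacity ran from June 16, 2003 to January 17, 2004, the deadline is extended by 215 days to May 2, 2005.
None of the other events listed affects the running of the period under the stated rules.
Whitford filed on August 10, 2005, after the May 2, 2005 deadline, so the action is time-barred.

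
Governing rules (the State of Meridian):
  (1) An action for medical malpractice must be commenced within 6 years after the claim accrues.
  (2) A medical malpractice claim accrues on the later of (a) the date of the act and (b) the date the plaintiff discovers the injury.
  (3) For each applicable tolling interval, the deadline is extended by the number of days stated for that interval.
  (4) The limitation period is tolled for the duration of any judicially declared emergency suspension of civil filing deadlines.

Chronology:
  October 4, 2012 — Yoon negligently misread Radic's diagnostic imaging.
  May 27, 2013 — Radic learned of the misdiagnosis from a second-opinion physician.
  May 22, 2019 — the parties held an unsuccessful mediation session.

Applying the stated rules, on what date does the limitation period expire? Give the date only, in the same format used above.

May 27, 2019

Taking the later of the act (October 4, 2012) and discovery (May 27, 2013), the claim accrued on May 27, 2013.
The untolled deadline — 6 years after May 27, 2013 — is May 27, 2019.
Nothing else in the chronology tolls or restarts the period.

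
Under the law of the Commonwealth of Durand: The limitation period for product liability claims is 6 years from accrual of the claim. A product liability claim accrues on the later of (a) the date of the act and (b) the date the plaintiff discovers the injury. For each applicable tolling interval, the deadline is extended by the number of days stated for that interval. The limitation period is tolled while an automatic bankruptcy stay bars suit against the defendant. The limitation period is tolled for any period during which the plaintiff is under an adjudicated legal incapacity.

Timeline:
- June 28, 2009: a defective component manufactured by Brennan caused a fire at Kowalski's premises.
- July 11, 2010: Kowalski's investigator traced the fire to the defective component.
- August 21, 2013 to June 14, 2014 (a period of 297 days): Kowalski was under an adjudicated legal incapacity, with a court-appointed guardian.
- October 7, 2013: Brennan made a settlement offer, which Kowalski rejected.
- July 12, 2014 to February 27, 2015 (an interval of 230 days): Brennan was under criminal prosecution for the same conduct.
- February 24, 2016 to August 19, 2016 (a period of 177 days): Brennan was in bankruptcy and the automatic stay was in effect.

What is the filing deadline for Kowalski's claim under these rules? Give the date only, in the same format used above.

Because discovery on July 11, 2010 post-dates the June 28, 2009 act, accrual under the later-of rule falls on July 11, 2010.
Adding the 6 years base period to July 11, 2010 gives a deadline of July 11, 2016, before any tolling.
The plaintiff's legal incapacity from August 21, 2013 to June 14, 2014 tolled the period for 297 days, extending the deadline to May 4, 2017.
Because the automatic bankruptcy stay ran from February 24, 2016 to August 19, 2016, the deadline is extended by 177 days to October 28, 2017.
Although a criminal prosecution ran from July 12, 2014 to February 27, 2015, the stated rules do not make that a tolling event, so it is disregarded.
The other events in the timeline have no effect on the limitation period under the stated rules.

October 28, 2017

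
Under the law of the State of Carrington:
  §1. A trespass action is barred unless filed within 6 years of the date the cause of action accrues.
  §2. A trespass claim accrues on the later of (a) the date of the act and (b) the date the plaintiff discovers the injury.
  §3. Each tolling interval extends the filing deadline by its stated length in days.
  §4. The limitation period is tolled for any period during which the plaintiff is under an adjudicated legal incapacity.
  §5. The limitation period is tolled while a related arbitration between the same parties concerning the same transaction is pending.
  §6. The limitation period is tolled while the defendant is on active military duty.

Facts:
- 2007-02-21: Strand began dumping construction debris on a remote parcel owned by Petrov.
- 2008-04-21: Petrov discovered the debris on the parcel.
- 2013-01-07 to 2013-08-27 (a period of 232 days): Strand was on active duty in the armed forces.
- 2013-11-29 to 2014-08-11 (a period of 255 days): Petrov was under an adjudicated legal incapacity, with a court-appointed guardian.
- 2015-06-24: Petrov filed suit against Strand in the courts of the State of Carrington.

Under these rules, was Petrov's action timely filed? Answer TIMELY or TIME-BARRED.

TIMELY

The claim accrued on 2008-04-21 — the later of the 2007-02-21 act and the 2008-04-21 discovery.
The untolled deadline — 6 years after 2008-04-21 — is 2014-04-21.
The period was tolled for 232 days by the defendant's active military service (2013-01-07 to 2013-08-27), pushing the deadline to 2014-12-09.
The period was tolled for 255 days by the plaintiff's legal incapacity (2013-11-29 to 2014-08-11), pushing the deadline to 2015-08-21.
The 2015-06-24 filing precedes the 2015-08-21 deadline; the claim is timely.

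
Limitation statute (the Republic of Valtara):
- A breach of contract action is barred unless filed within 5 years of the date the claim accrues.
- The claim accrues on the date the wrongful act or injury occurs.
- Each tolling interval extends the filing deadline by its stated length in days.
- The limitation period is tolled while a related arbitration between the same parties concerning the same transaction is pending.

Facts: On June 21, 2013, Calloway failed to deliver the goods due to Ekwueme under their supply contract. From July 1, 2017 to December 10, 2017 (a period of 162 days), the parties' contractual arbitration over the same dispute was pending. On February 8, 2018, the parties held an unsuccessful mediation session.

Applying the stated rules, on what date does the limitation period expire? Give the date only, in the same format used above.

November 30, 2018

The claim accrued on June 21, 2013, the date of the act.
Adding the 5 years base period to June 21, 2013 gives a deadline of June 21, 2018, before any tolling.
The pending related arbitration from July 1, 2017 to December 10, 2017 tolled the period for 162 days, extending the deadline to November 30, 2018.
Nothing else in the chronology tolls or restarts the period.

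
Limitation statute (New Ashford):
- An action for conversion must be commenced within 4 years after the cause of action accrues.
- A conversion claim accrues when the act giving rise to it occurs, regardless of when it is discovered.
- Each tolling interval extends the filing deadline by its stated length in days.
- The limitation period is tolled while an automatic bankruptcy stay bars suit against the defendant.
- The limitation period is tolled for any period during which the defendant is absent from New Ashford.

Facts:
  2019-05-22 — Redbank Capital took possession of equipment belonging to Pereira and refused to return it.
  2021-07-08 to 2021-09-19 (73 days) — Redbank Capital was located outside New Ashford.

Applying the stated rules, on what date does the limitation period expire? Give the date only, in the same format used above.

The claim accrued on 2019-05-22, when the wrongful act occurred.
4 years from 2019-05-22 is 2023-05-22.
The defendant's absence from the jurisdiction from 2021-07-08 to 2021-09-19 tolled the period for 73 days, extending the deadline to 2023-08-03.

2023-08-03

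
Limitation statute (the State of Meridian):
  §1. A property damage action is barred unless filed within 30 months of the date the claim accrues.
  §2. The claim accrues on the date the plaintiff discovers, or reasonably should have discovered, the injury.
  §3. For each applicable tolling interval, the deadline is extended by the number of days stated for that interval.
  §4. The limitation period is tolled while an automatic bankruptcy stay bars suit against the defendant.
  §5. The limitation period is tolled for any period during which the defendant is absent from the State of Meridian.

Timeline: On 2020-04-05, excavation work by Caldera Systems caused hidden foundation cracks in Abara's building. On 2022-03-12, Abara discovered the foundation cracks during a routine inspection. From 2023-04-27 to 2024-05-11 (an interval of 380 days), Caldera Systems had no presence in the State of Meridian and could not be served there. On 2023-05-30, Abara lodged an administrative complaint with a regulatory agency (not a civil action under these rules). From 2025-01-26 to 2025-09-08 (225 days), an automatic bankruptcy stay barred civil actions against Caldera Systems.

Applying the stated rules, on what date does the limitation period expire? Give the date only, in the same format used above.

2026-05-10

The claim did not accrue until Abara discovered the injury on 2022-03-12; the 2020-04-05 act date does not start the clock under the stated rule.
The untolled deadline — 30 months after 2022-03-12 — is 2024-09-12.
The period was tolled for 380 days by the defendant's absence from the jurisdiction (2023-04-27 to 2024-05-11), pushing the deadline to 2025-09-27.
The automatic bankruptcy stay from 2025-01-26 to 2025-09-08 tolled the period for 225 days, extending the deadline to 2026-05-10.
Nothing else in the chronology tolls or restarts the period.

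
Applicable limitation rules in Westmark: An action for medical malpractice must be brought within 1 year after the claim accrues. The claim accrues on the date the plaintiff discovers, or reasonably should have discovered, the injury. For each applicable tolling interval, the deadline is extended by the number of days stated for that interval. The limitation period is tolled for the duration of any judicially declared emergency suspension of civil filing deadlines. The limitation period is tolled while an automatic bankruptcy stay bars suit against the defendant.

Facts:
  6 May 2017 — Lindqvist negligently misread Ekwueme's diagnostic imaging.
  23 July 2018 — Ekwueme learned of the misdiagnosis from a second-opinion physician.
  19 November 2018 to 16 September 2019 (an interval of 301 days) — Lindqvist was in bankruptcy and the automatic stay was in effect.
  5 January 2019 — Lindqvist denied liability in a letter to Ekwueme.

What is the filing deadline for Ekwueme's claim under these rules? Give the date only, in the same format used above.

Accrual is tied to discovery, so the period began on 23 July 2018 rather than on 6 May 2017 when the act occurred.
1 year from 23 July 2018 is 23 July 2019.
Because the automatic bankruptcy stay ran from 19 November 2018 to 16 September 2019, the deadline is extended by 301 days to 19 May 2020.
None of the other events listed affects the running of the period under the stated rules.

19 May 2020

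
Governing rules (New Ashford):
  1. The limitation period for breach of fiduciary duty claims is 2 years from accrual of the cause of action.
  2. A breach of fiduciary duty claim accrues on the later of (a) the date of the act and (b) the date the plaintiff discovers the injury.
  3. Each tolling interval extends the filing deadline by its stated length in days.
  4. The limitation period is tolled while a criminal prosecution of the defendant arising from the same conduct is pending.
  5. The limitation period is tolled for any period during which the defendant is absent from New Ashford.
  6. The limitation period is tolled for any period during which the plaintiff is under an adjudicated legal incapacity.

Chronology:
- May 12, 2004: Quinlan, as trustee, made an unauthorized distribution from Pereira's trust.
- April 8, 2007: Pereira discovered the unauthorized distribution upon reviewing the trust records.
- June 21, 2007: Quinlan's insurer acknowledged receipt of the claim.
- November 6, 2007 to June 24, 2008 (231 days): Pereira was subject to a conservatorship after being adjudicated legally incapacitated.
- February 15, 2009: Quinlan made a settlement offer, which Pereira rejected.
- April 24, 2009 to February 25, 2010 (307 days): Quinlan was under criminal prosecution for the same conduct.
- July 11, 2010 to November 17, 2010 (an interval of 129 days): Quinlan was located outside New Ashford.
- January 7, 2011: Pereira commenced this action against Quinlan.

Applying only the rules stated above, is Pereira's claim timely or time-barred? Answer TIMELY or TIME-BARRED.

Because discovery on April 8, 2007 post-dates the May 12, 2004 act, accrual under the later-of rule falls on April 8, 2007.
The untolled deadline — 2 years after April 8, 2007 — is April 8, 2009.
The period was tolled for 231 days by the plaintiff's legal incapacity (November 6, 2007 to June 24, 2008), pushing the deadline to November 25, 2009.
The period was tolled for 307 days by the pending criminal prosecution (April 24, 2009 to February 25, 2010), pushing the deadline to September 28, 2010.
The period was tolled for 129 days by the defendant's absence from the jurisdiction (July 11, 2010 to November 17, 2010), pushing the deadline to February 4, 2011.
The other events in the timeline have no effect on the limitation period under the stated rules.
Filing on January 7, 2011 beat the February 4, 2011 deadline — the action is timely.

TIMELY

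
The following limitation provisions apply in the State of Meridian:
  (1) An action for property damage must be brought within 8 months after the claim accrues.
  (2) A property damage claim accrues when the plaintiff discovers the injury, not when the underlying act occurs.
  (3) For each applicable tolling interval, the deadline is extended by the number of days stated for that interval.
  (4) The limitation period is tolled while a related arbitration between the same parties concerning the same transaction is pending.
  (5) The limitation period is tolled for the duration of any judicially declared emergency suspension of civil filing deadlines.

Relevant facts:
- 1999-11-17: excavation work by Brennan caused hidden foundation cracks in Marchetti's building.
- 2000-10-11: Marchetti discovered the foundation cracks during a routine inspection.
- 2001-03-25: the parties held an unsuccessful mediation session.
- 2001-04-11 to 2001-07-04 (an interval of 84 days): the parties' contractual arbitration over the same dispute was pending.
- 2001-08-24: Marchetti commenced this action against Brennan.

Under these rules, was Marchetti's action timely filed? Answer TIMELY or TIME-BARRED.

TIMELY

The claim did not accrue until Marchetti discovered the injury on 2000-10-11; the 1999-11-17 act date does not start the clock under the stated rule.
The untolled deadline — 8 months after 2000-10-11 — is 2001-06-11.
Because the pending related arbitration ran from 2001-04-11 to 2001-07-04, the deadline is extended by 84 days to 2001-09-03.
None of the other events listed affects the running of the period under the stated rules.
Marchetti filed on 2001-08-24, before the 2001-09-03 deadline, so the action is timely.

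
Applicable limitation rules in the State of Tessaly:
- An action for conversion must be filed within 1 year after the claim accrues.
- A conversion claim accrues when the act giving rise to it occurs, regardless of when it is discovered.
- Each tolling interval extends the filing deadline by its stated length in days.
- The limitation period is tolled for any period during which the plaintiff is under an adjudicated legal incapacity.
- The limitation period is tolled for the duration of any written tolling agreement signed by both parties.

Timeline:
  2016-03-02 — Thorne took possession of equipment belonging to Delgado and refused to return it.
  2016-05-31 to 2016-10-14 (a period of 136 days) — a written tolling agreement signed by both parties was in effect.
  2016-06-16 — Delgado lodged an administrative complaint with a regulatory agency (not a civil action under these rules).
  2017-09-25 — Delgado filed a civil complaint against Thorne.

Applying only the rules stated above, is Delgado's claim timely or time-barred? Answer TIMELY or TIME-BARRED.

The claim accrued on 2016-03-02, when the wrongful act occurred.
Adding the 1 year base period to 2016-03-02 gives a deadline of 2017-03-02, before any tolling.
The written tolling agreement from 2016-05-31 to 2016-10-14 tolled the period for 136 days, extending the deadline to 2017-07-16.
Nothing else in the chronology tolls or restarts the period.
Delgado filed on 2017-09-25, after the 2017-07-16 deadline, so the action is time-barred.

TIME-BARRED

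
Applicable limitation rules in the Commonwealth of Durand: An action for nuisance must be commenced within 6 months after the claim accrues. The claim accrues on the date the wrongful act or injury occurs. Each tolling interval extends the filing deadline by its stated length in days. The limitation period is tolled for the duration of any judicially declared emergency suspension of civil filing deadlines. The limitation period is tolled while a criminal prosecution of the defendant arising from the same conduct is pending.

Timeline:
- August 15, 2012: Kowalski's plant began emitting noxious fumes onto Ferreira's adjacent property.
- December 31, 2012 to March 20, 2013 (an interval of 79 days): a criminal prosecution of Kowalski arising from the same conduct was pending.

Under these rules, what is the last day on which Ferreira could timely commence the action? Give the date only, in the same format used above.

The limitation period began to run on August 15, 2012.
Adding the 6 months base period to August 15, 2012 gives a deadline of February 15, 2013, before any tolling.
The period was tolled for 79 days by the pending criminal prosecution (December 31, 2012 to March 20, 2013), pushing the deadline to May 5, 2013.

May 5, 2013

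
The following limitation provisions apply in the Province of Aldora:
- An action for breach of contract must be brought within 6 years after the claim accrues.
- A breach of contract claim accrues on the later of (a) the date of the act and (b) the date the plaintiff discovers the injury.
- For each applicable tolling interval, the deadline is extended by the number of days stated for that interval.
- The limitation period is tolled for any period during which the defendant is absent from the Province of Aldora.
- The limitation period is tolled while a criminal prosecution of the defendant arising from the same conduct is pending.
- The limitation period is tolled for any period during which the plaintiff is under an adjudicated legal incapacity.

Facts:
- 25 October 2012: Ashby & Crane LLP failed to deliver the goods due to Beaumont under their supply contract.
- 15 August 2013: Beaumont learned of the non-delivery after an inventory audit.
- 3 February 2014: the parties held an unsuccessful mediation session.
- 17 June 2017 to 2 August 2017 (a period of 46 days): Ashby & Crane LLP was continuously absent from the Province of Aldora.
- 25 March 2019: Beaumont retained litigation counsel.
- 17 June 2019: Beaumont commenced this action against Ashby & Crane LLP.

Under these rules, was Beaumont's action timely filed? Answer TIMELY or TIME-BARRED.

TIMELY

Taking the later of the act (25 October 2012) and discovery (15 August 2013), the claim accrued on 15 August 2013.
Adding the 6 years base period to 15 August 2013 gives a deadline of 15 August 2019, before any tolling.
The period was tolled for 46 days by the defendant's absence from the jurisdiction (17 June 2017 to 2 August 2017), pushing the deadline to 30 September 2019.
Nothing else in the chronology tolls or restarts the period.
Filing on 17 June 2019 beat the 30 September 2019 deadline — the action is timely.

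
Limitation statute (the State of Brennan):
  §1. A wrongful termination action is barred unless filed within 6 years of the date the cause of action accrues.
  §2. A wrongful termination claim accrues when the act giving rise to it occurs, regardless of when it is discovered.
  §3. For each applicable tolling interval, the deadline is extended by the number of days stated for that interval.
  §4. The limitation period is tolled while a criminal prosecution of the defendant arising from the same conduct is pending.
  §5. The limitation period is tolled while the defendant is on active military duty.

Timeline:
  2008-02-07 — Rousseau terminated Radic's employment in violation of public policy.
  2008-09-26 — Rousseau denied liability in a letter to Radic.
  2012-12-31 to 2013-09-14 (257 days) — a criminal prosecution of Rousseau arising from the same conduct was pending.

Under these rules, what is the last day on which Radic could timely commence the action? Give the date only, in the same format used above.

2014-10-22

The limitation period began to run on 2008-02-07.
Adding the 6 years base period to 2008-02-07 gives a deadline of 2014-02-07, before any tolling.
Because the pending criminal prosecution ran from 2012-12-31 to 2013-09-14, the deadline is extended by 257 days to 2014-10-22.
Nothing else in the chronology tolls or restarts the period.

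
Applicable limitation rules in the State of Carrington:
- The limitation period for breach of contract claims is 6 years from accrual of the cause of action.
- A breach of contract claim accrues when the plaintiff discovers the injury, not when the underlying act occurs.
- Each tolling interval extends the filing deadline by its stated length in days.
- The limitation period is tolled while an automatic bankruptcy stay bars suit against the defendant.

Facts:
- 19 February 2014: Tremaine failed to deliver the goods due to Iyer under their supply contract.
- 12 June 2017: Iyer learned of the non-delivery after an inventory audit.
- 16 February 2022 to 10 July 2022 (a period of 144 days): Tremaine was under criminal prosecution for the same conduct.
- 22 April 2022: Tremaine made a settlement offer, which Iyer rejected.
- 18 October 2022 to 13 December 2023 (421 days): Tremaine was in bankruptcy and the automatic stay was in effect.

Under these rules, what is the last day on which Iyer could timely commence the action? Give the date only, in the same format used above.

6 August 2024

The claim did not accrue until Iyer discovered the injury on 12 June 2017; the 19 February 2014 act date does not start the clock under the stated rule.
Adding the 6 years base period to 12 June 2017 gives a deadline of 12 June 2023, before any tolling.
The period was tolled for 421 days by the automatic bankruptcy stay (18 October 2022 to 13 December 2023), pushing the deadline to 6 August 2024.
Although a criminal prosecution ran from 16 February 2022 to 10 July 2022, the stated rules do not make that a tolling event, so it is disregarded.
Nothing else in the chronology tolls or restarts the period.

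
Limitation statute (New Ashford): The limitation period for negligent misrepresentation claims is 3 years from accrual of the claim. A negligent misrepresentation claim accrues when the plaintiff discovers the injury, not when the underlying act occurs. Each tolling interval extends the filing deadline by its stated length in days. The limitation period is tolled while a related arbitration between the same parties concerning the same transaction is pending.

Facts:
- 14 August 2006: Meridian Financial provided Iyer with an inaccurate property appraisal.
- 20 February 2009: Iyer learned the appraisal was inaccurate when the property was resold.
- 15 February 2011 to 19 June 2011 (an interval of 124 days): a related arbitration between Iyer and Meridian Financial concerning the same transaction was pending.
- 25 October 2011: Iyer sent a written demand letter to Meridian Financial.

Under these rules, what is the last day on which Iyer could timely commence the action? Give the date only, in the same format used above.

23 June 2012

Accrual is tied to discovery, so the period began on 20 February 2009 rather than on 14 August 2006 when the act occurred.
3 years from 20 February 2009 is 20 February 2012.
Because the pending related arbitration ran from 15 February 2011 to 19 June 2011, the deadline is extended by 124 days to 23 June 2012.
The other events in the timeline have no effect on the limitation period under the stated rules.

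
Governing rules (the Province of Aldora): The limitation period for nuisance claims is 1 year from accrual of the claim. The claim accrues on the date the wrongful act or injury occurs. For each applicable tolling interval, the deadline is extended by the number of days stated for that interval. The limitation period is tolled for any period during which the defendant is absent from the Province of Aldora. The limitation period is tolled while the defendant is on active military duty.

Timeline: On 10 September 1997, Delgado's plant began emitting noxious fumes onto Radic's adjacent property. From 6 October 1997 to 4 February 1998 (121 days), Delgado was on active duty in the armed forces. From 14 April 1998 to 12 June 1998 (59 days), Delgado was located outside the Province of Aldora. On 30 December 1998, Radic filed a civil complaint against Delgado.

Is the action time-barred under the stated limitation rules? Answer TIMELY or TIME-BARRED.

TIMELY

The claim accrued on 10 September 1997, when the wrongful act occurred.
Adding the 1 year base period to 10 September 1997 gives a deadline of 10 September 1998, before any tolling.
The period was tolled for 121 days by the defendant's active military service (6 October 1997 to 4 February 1998), pushing the deadline to 9 January 1999.
Because the defendant's absence from the jurisdiction ran from 14 April 1998 to 12 June 1998, the deadline is extended by 59 days to 9 March 1999.
Filing on 30 December 1998 beat the 9 March 1999 deadline — the action is timely.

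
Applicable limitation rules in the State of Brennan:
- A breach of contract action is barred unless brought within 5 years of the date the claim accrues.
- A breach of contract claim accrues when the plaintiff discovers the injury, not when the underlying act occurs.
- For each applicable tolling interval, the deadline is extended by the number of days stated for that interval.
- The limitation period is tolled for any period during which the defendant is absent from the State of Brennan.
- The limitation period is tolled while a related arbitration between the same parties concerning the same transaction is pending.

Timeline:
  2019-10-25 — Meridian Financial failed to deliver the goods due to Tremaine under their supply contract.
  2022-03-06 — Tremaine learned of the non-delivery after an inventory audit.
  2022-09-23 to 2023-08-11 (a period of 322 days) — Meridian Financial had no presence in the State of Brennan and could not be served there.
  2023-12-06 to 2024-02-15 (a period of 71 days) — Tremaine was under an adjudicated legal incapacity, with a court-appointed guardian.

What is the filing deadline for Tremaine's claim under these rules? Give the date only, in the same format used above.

2028-01-22

The claim did not accrue until Tremaine discovered the injury on 2022-03-06; the 2019-10-25 act date does not start the clock under the stated rule.
The untolled deadline — 5 years after 2022-03-06 — is 2027-03-06.
The period was tolled for 322 days by the defendant's absence from the jurisdiction (2022-09-23 to 2023-08-11), pushing the deadline to 2028-01-22.
The plaintiff's legal incapacity from 2023-12-06 to 2024-02-15 does not toll the period, because no stated rule makes the plaintiff's incapacity a tolling event.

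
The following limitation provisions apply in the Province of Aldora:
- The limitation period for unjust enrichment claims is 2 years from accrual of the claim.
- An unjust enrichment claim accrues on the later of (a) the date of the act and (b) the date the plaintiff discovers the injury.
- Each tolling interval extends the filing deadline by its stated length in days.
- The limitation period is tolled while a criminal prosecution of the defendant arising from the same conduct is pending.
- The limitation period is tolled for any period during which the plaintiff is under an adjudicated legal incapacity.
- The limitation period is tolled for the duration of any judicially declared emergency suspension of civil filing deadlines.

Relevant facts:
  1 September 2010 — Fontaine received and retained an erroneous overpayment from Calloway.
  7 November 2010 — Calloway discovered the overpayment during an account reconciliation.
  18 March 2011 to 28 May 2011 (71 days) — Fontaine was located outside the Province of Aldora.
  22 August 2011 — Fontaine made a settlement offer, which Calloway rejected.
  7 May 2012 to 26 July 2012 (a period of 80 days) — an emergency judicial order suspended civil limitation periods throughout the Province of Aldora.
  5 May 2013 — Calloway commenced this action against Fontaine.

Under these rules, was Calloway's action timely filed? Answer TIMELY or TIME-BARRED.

TIME-BARRED

Taking the later of the act (1 September 2010) and discovery (7 November 2010), the claim accrued on 7 November 2010.
The untolled deadline — 2 years after 7 November 2010 — is 7 November 2012.
Because the emergency suspension of filing deadlines ran from 7 May 2012 to 26 July 2012, the deadline is extended by 80 days to 26 January 2013.
The defendant's absence from the jurisdiction from 18 March 2011 to 28 May 2011 does not toll the period, because no stated rule makes the defendant's absence a tolling event.
Nothing else in the chronology tolls or restarts the period.
Filing on 5 May 2013 missed the 26 January 2013 deadline — the action is time-barred.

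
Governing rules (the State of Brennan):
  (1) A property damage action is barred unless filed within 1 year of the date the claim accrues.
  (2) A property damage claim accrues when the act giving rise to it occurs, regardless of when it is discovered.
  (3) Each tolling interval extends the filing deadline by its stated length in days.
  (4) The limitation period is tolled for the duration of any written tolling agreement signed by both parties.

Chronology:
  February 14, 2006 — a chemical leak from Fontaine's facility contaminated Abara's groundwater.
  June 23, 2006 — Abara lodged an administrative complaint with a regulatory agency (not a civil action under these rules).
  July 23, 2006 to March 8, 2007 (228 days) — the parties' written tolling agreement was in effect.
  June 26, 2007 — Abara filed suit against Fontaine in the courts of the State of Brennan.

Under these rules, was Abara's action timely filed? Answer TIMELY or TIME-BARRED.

The claim accrued on February 14, 2006, when the wrongful act occurred.
Adding the 1 year base period to February 14, 2006 gives a deadline of February 14, 2007, before any tolling.
The written tolling agreement from July 23, 2006 to March 8, 2007 tolled the period for 228 days, extending the deadline to September 30, 2007.
The other events in the timeline have no effect on the limitation period under the stated rules.
Filing on June 26, 2007 beat the September 30, 2007 deadline — the action is timely.

TIMELY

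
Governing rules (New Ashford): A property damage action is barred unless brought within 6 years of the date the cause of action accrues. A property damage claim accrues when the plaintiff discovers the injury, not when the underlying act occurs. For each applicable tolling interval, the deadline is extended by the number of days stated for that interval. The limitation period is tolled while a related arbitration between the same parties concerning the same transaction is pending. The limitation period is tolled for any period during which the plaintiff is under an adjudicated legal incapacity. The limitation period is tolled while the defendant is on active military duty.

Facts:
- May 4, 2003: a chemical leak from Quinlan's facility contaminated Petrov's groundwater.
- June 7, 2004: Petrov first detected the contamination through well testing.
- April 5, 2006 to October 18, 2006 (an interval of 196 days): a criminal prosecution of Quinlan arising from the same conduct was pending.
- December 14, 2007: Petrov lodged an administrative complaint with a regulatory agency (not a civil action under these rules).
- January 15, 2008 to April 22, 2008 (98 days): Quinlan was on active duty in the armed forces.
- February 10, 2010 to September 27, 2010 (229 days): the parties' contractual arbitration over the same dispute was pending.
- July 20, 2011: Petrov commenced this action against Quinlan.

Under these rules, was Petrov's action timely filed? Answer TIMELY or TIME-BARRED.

Accrual is tied to discovery, so the period began on June 7, 2004 rather than on May 4, 2003 when the act occurred.
6 years from June 7, 2004 is June 7, 2010.
Because the defendant's active military service ran from January 15, 2008 to April 22, 2008, the deadline is extended by 98 days to September 13, 2010.
The pending related arbitration from February 10, 2010 to September 27, 2010 tolled the period for 229 days, extending the deadline to April 30, 2011.
Although a criminal prosecution ran from April 5, 2006 to October 18, 2006, the stated rules do not make that a tolling event, so it is disregarded.
The other events in the timeline have no effect on the limitation period under the stated rules.
Filing on July 20, 2011 missed the April 30, 2011 deadline — the action is time-barred.

TIME-BARRED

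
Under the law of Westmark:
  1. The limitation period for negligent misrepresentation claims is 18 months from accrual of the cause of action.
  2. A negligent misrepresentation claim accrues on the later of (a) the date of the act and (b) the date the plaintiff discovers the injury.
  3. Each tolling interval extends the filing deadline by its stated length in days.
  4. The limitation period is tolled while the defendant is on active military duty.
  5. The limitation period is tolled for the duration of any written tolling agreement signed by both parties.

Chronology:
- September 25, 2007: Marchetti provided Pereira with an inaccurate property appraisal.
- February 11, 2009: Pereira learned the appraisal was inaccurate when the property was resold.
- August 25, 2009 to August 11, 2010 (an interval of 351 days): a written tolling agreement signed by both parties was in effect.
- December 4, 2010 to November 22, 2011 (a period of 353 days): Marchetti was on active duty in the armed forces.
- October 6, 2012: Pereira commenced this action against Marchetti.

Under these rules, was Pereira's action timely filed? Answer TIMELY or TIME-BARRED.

The claim accrued on February 11, 2009 — the later of the September 25, 2007 act and the February 11, 2009 discovery.
18 months from February 11, 2009 is August 11, 2010.
The written tolling agreement from August 25, 2009 to August 11, 2010 tolled the period for 351 days, extending the deadline to July 28, 2011.
The defendant's active military service from December 4, 2010 to November 22, 2011 tolled the period for 353 days, extending the deadline to July 15, 2012.
The October 6, 2012 filing falls after the July 15, 2012 deadline; the claim is time-barred.

TIME-BARRED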